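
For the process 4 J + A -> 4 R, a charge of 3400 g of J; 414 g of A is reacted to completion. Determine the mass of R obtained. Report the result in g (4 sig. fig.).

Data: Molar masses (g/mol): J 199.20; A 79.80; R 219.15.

n(J) = 3400 / 199.20 = 17.07 mol
n(A) = 414.0 / 79.80 = 5.188 mol
n/ν for J = 17.07/4 = 4.268
n/ν for A = 5.188/1 = 5.188
Smallest n/ν is J → limiting reagent.
n(R) = (4/4) × 17.07 = 17.07 mol
mass = 17.07 × 219.15 = 3741 g

3741 g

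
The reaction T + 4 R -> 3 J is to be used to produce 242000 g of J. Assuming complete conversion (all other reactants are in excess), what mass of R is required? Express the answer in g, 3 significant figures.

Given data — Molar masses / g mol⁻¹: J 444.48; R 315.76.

n(J) = 242000 / 444.48 = 544.5 mol
n(R) = (4/3) × 544.5 = 726.0 mol
mass = 726.0 × 315.76 = 229200 g

229000 g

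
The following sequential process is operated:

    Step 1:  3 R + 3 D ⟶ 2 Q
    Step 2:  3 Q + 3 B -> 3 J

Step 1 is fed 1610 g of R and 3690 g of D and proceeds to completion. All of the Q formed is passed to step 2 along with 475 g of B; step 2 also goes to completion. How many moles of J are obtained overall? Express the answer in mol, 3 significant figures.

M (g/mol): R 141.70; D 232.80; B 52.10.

7.57 mol

Step 1:
n(R) = 1610 / 141.70 = 11.36 mol
n(D) = 3690 / 232.80 = 15.85 mol
n/ν for R = 11.36/3 = 3.787
n/ν for D = 15.85/3 = 5.283
Smallest n/ν is R → limiting reagent.
n(Q) produced = (2/3) × 11.36 = 7.573 mol
Step 2:
n(Q) available = 7.573 mol
n(B) = 475.0 / 52.10 = 9.117 mol
n/ν for Q = 7.573/3 = 2.524
n/ν for B = 9.117/3 = 3.039
Smallest n/ν is Q → limiting reagent.
n(J) = (3/3) × 7.573 = 7.573 mol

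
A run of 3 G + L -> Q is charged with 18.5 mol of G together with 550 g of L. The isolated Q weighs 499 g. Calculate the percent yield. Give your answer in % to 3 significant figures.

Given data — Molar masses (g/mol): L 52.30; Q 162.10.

n(G) = 18.50 mol
n(L) = 550.0 / 52.30 = 10.52 mol
n/ν for G = 18.50/3 = 6.167
n/ν for L = 10.52/1 = 10.52
Smallest n/ν is G → limiting reagent.
theoretical n(Q) = (1/3) × 18.50 = 6.167 mol → 999.7 g
% yield = 499 / 999.7 × 100 = 49.91 %

49.9 %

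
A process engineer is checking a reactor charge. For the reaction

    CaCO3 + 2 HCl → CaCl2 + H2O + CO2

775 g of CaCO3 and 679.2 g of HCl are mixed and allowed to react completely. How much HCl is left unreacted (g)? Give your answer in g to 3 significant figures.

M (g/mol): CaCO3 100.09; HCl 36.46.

115 g

n(CaCO3) = 775.0 / 100.09 = 7.743 mol
n(HCl) = 679.2 / 36.46 = 18.63 mol
n/ν → CaCO3: 7.743, HCl: 9.315; CaCO3 is limiting.
HCl consumed = (2/1) × 7.743 = 15.49 mol
HCl remaining = 18.63 − 15.49 = 3.140 mol
mass = 3.140 × 36.46 = 114.5 g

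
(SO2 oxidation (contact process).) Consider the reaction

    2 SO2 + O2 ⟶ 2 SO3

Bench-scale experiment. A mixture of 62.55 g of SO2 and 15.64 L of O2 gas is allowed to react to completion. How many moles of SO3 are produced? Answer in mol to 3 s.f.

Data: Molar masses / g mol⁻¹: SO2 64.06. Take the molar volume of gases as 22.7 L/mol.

0.976 mol

n(SO2) = 62.55 / 64.06 = 0.9764 mol
n(O2) = 15.64 / 22.7 = 0.6890 mol
n/ν → SO2: 0.4882, O2: 0.6890; SO2 is limiting.
n(SO3) = (2/2) × 0.9764 = 0.9764 mol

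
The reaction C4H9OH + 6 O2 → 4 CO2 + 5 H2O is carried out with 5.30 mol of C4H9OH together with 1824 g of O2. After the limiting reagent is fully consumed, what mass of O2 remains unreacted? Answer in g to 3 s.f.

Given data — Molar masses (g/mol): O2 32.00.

806 g

n(C4H9OH) = 5.300 mol
n(O2) = 1824 / 32.00 = 57.00 mol
n/ν for C4H9OH = 5.300/1 = 5.300
n/ν for O2 = 57.00/6 = 9.500
Smallest n/ν is C4H9OH → limiting reagent.
O2 consumed = (6/1) × 5.300 = 31.80 mol
O2 remaining = 57.00 − 31.80 = 25.20 mol
mass = 25.20 × 32.00 = 806.4 g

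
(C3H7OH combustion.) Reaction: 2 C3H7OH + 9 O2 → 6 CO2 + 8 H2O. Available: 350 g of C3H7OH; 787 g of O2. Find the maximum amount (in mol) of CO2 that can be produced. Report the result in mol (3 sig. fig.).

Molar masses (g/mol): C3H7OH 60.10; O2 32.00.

16.4 mol

n(C3H7OH) = 350.0 / 60.10 = 5.824 mol
n(O2) = 787.0 / 32.00 = 24.59 mol
n/ν → C3H7OH: 2.912, O2: 2.732; O2 is limiting.
n(CO2) = (6/9) × 24.59 = 16.39 mol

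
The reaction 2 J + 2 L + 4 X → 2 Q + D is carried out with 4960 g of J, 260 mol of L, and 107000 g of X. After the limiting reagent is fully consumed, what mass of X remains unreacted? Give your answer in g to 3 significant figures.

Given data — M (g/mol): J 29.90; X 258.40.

n(J) = 4960 / 29.90 = 165.9 mol
n(L) = 260.0 mol
n(X) = 107000 / 258.40 = 414.1 mol
n/ν for J = 165.9/2 = 82.95
n/ν for L = 260.0/2 = 130.0
n/ν for X = 414.1/4 = 103.5
Smallest n/ν is J → limiting reagent.
X consumed = (4/2) × 165.9 = 331.8 mol
X remaining = 414.1 − 331.8 = 82.30 mol
mass = 82.30 × 258.40 = 21270 g

21300 g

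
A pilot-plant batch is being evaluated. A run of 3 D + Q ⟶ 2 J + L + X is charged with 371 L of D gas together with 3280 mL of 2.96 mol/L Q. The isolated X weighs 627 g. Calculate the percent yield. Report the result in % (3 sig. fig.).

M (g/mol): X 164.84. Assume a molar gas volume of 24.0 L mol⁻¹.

n(D) = 371.0 / 24.0 = 15.46 mol
n(Q) = 2.96 × 3280/1000 = 9.709 mol
n/ν for D = 15.46/3 = 5.153
n/ν for Q = 9.709/1 = 9.709
Smallest n/ν is D → limiting reagent.
theoretical n(X) = (1/3) × 15.46 = 5.153 mol → 849.4 g
% yield = 627 / 849.4 × 100 = 73.82 %

73.8 %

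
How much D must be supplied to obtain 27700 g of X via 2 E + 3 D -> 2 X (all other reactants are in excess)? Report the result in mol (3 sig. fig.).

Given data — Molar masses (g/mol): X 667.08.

62.3 mol

n(X) = 27700 / 667.08 = 41.52 mol
n(D) = (3/2) × 41.52 = 62.28 mol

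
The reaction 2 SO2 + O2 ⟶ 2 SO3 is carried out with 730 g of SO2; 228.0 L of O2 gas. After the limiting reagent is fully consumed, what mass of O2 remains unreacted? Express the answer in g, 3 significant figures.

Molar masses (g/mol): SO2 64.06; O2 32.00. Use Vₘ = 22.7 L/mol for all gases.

139 g

n(SO2) = 730.0 / 64.06 = 11.40 mol
n(O2) = 228.0 / 22.7 = 10.04 mol
n/ν for SO2 = 11.40/2 = 5.700
n/ν for O2 = 10.04/1 = 10.04
Smallest n/ν is SO2 → limiting reagent.
O2 consumed = (1/2) × 11.40 = 5.700 mol
O2 remaining = 10.04 − 5.700 = 4.340 mol
mass = 4.340 × 32.00 = 138.9 g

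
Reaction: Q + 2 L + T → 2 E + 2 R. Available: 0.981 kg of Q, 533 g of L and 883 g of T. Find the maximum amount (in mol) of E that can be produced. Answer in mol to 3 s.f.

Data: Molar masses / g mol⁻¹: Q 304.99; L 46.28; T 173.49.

n(Q) = 0.9810×1000 / 304.99 = 3.216 mol
n(L) = 533.0 / 46.28 = 11.52 mol
n(T) = 883.0 / 173.49 = 5.090 mol
n/ν for Q = 3.216/1 = 3.216
n/ν for L = 11.52/2 = 5.760
n/ν for T = 5.090/1 = 5.090
Smallest n/ν is Q → limiting reagent.
n(E) = (2/1) × 3.216 = 6.432 mol

6.43 mol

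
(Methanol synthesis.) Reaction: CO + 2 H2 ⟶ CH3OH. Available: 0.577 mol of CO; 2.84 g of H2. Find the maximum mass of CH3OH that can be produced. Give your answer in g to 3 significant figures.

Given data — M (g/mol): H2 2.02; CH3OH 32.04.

n(CO) = 0.5770 mol
n(H2) = 2.840 / 2.02 = 1.406 mol
n/ν for CO = 0.5770/1 = 0.5770
n/ν for H2 = 1.406/2 = 0.7030
Smallest n/ν is CO → limiting reagent.
n(CH3OH) = (1/1) × 0.5770 = 0.5770 mol
mass = 0.5770 × 32.04 = 18.49 g

18.5 g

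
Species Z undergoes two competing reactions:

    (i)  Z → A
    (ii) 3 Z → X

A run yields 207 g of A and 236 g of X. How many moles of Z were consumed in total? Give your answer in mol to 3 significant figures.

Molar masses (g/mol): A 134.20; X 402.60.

3.30 mol

n(A) = 207 / 134.20 = 1.542 mol
n(X) = 236 / 402.60 = 0.5862 mol
n(Z) via (i) = (1/1)×1.542 = 1.542 mol
n(Z) via (ii) = (3/1)×0.5862 = 1.759 mol
total n(Z) = 1.542 + 1.759 = 3.301 mol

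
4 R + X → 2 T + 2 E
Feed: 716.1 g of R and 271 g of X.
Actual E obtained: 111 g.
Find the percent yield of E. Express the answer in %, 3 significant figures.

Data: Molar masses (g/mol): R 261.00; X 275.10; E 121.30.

66.7 %

n(R) = 716.1 / 261.00 = 2.744 mol
n(X) = 271.0 / 275.10 = 0.9851 mol
n/ν → R: 0.6860, X: 0.9851; R is limiting.
theoretical n(E) = (2/4) × 2.744 = 1.372 mol → 166.4 g
% yield = 111 / 166.4 × 100 = 66.71 %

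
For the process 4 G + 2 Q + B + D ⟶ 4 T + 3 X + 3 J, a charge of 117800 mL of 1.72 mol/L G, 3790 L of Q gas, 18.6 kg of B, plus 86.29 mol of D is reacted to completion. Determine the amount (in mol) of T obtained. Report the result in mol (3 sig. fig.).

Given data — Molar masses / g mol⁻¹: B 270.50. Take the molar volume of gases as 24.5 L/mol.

n(G) = 1.72 × 117800/1000 = 202.6 mol
n(Q) = 3790 / 24.5 = 154.7 mol
n(B) = 18.60×1000 / 270.50 = 68.76 mol
n(D) = 86.29 mol
n/ν for G = 202.6/4 = 50.65
n/ν for Q = 154.7/2 = 77.35
n/ν for B = 68.76/1 = 68.76
n/ν for D = 86.29/1 = 86.29
Smallest n/ν is G → limiting reagent.
n(T) = (4/4) × 202.6 = 202.6 mol

203 mol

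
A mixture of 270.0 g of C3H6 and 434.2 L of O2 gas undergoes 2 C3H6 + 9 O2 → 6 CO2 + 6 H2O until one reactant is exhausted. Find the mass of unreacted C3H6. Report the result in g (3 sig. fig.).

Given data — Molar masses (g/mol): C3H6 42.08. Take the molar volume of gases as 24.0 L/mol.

101 g

n(C3H6) = 270.0 / 42.08 = 6.416 mol
n(O2) = 434.2 / 24.0 = 18.09 mol
n/ν for C3H6 = 6.416/2 = 3.208
n/ν for O2 = 18.09/9 = 2.010
Smallest n/ν is O2 → limiting reagent.
C3H6 consumed = (2/9) × 18.09 = 4.020 mol
C3H6 remaining = 6.416 − 4.020 = 2.396 mol
mass = 2.396 × 42.08 = 100.8 g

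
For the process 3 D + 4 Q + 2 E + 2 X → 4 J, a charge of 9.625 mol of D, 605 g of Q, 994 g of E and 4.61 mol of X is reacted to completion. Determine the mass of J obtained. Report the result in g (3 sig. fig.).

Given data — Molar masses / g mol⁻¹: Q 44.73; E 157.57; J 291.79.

2690 g

n(D) = 9.625 mol
n(Q) = 605.0 / 44.73 = 13.53 mol
n(E) = 994.0 / 157.57 = 6.308 mol
n(X) = 4.610 mol
n/ν for D = 9.625/3 = 3.208
n/ν for Q = 13.53/4 = 3.383
n/ν for E = 6.308/2 = 3.154
n/ν for X = 4.610/2 = 2.305
Smallest n/ν is X → limiting reagent.
n(J) = (4/2) × 4.610 = 9.220 mol
mass = 9.220 × 291.79 = 2690 g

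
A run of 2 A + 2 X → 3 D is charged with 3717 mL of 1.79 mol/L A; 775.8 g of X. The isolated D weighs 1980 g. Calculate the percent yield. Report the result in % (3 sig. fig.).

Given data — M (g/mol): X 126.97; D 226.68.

n(A) = 1.79 × 3717/1000 = 6.653 mol
n(X) = 775.8 / 126.97 = 6.110 mol
n/ν → A: 3.327, X: 3.055; X is limiting.
theoretical n(D) = (3/2) × 6.110 = 9.165 mol → 2078 g
% yield = 1980 / 2078 × 100 = 95.28 %

95.3 %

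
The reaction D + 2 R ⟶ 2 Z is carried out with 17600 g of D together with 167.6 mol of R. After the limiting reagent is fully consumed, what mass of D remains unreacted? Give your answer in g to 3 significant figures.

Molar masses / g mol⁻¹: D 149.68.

5060 g

n(D) = 17600 / 149.68 = 117.6 mol
n(R) = 167.6 mol
n/ν → D: 117.6, R: 83.80; R is limiting.
D consumed = (1/2) × 167.6 = 83.80 mol
D remaining = 117.6 − 83.80 = 33.80 mol
mass = 33.80 × 149.68 = 5059 g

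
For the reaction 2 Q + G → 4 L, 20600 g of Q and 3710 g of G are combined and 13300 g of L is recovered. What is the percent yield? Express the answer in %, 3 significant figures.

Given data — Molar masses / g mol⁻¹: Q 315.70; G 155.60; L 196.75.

70.9 %

n(Q) = 20600 / 315.70 = 65.25 mol
n(G) = 3710 / 155.60 = 23.84 mol
n/ν for Q = 65.25/2 = 32.63
n/ν for G = 23.84/1 = 23.84
Smallest n/ν is G → limiting reagent.
theoretical n(L) = (4/1) × 23.84 = 95.36 mol → 18760 g
% yield = 13300 / 18760 × 100 = 70.90 %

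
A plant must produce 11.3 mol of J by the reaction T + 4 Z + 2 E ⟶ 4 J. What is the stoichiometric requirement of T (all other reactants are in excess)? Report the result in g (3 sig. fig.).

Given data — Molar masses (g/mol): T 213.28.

n(J) = 11.30 mol
n(T) = (1/4) × 11.30 = 2.825 mol
mass = 2.825 × 213.28 = 602.5 g

603 g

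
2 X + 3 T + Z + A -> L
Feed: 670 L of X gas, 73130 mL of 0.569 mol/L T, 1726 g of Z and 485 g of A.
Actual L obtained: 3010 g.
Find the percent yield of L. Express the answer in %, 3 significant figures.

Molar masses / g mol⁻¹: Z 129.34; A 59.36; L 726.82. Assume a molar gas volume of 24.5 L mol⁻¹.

n(X) = 670.0 / 24.5 = 27.35 mol
n(T) = 0.569 × 73130/1000 = 41.61 mol
n(Z) = 1726 / 129.34 = 13.34 mol
n(A) = 485.0 / 59.36 = 8.170 mol
n/ν for X = 27.35/2 = 13.68
n/ν for T = 41.61/3 = 13.87
n/ν for Z = 13.34/1 = 13.34
n/ν for A = 8.170/1 = 8.170
Smallest n/ν is A → limiting reagent.
theoretical n(L) = (1/1) × 8.170 = 8.170 mol → 5938 g
% yield = 3010 / 5938 × 100 = 50.69 %

50.7 %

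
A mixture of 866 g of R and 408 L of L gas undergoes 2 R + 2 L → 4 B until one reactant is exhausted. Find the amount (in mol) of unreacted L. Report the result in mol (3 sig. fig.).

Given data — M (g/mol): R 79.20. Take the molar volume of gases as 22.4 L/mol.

7.28 mol

n(R) = 866.0 / 79.20 = 10.93 mol
n(L) = 408.0 / 22.4 = 18.21 mol
n/ν → R: 5.465, L: 9.105; R is limiting.
L consumed = (2/2) × 10.93 = 10.93 mol
L remaining = 18.21 − 10.93 = 7.280 mol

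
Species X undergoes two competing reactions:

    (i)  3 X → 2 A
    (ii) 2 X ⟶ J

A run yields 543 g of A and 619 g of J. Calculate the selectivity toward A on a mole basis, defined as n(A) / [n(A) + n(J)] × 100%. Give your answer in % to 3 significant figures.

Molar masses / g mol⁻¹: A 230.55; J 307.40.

n(A) = 543 / 230.55 = 2.355 mol
n(J) = 619 / 307.40 = 2.014 mol
selectivity = 2.355/(2.355+2.014) × 100 = 53.90 %

53.9 %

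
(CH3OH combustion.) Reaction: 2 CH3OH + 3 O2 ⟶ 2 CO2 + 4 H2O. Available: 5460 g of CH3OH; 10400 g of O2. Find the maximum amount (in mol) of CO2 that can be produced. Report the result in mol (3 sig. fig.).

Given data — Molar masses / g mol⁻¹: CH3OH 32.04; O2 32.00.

n(CH3OH) = 5460 / 32.04 = 170.4 mol
n(O2) = 10400 / 32.00 = 325.0 mol
n/ν for CH3OH = 170.4/2 = 85.20
n/ν for O2 = 325.0/3 = 108.3
Smallest n/ν is CH3OH → limiting reagent.
n(CO2) = (2/2) × 170.4 = 170.4 mol

170 mol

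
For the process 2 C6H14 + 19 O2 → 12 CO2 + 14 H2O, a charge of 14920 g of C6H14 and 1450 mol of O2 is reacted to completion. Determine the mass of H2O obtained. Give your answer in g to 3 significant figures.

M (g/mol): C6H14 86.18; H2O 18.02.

19300 g

n(C6H14) = 14920 / 86.18 = 173.1 mol
n(O2) = 1450 mol
n/ν → C6H14: 86.55, O2: 76.32; O2 is limiting.
n(H2O) = (14/19) × 1450 = 1068 mol
mass = 1068 × 18.02 = 19250 g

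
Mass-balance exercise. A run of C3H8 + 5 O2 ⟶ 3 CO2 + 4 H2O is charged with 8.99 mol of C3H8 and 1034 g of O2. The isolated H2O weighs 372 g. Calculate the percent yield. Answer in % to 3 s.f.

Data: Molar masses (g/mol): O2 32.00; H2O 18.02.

n(C3H8) = 8.990 mol
n(O2) = 1034 / 32.00 = 32.31 mol
n/ν → C3H8: 8.990, O2: 6.462; O2 is limiting.
theoretical n(H2O) = (4/5) × 32.31 = 25.85 mol → 465.8 g
% yield = 372 / 465.8 × 100 = 79.86 %

79.9 %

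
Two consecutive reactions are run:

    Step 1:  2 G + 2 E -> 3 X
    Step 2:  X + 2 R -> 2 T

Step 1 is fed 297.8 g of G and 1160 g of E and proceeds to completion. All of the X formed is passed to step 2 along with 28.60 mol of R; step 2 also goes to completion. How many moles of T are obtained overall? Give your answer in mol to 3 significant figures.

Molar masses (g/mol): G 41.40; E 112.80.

Step 1:
n(G) = 297.8 / 41.40 = 7.193 mol
n(E) = 1160 / 112.80 = 10.28 mol
n/ν for G = 7.193/2 = 3.597
n/ν for E = 10.28/2 = 5.140
Smallest n/ν is G → limiting reagent.
n(X) produced = (3/2) × 7.193 = 10.79 mol
Step 2:
n(X) available = 10.79 mol
n(R) = 28.60 mol
n/ν for X = 10.79/1 = 10.79
n/ν for R = 28.60/2 = 14.30
Smallest n/ν is X → limiting reagent.
n(T) = (2/1) × 10.79 = 21.58 mol

21.6 mol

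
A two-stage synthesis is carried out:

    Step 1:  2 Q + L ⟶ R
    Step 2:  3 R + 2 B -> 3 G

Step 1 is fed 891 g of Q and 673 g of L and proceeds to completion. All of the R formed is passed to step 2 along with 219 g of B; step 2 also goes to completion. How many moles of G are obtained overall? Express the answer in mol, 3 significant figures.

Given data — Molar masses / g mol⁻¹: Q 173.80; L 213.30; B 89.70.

2.56 mol

Step 1:
n(Q) = 891.0 / 173.80 = 5.127 mol
n(L) = 673.0 / 213.30 = 3.155 mol
n/ν for Q = 5.127/2 = 2.564
n/ν for L = 3.155/1 = 3.155
Smallest n/ν is Q → limiting reagent.
n(R) produced = (1/2) × 5.127 = 2.564 mol
Step 2:
n(R) available = 2.564 mol
n(B) = 219.0 / 89.70 = 2.441 mol
n/ν for R = 2.564/3 = 0.8547
n/ν for B = 2.441/2 = 1.221
Smallest n/ν is R → limiting reagent.
n(G) = (3/3) × 2.564 = 2.564 mol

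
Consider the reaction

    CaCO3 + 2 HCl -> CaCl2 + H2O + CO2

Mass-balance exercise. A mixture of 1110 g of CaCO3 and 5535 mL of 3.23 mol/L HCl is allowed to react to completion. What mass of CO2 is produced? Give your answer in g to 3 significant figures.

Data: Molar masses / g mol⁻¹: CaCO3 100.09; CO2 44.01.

n(CaCO3) = 1110 / 100.09 = 11.09 mol
n(HCl) = 3.23 × 5535/1000 = 17.88 mol
n/ν for CaCO3 = 11.09/1 = 11.09
n/ν for HCl = 17.88/2 = 8.940
Smallest n/ν is HCl → limiting reagent.
n(CO2) = (1/2) × 17.88 = 8.940 mol
mass = 8.940 × 44.01 = 393.4 g

393 g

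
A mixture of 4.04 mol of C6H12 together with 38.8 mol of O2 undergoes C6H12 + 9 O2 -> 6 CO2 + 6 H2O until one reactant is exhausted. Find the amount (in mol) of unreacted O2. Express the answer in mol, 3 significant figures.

n(C6H12) = 4.040 mol
n(O2) = 38.80 mol
n/ν for C6H12 = 4.040/1 = 4.040
n/ν for O2 = 38.80/9 = 4.311
Smallest n/ν is C6H12 → limiting reagent.
O2 consumed = (9/1) × 4.040 = 36.36 mol
O2 remaining = 38.80 − 36.36 = 2.440 mol

2.44 mol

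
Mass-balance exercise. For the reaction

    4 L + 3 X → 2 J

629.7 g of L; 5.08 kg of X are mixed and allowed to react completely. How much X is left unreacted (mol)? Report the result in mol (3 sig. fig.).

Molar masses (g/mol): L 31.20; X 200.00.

10.3 mol

n(L) = 629.7 / 31.20 = 20.18 mol
n(X) = 5.080×1000 / 200.00 = 25.40 mol
n/ν for L = 20.18/4 = 5.045
n/ν for X = 25.40/3 = 8.467
Smallest n/ν is L → limiting reagent.
X consumed = (3/4) × 20.18 = 15.14 mol
X remaining = 25.40 − 15.14 = 10.26 mol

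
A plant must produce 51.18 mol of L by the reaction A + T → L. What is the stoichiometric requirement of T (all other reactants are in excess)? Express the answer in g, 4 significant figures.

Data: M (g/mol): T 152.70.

7815 g

n(L) = 51.18 mol
n(T) = (1/1) × 51.18 = 51.18 mol
mass = 51.18 × 152.70 = 7815 g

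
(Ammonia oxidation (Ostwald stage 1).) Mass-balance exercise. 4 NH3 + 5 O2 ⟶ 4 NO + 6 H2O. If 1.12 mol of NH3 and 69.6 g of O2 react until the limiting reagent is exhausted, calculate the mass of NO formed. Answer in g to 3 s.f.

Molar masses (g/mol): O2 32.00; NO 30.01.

n(NH3) = 1.120 mol
n(O2) = 69.60 / 32.00 = 2.175 mol
n/ν → NH3: 0.2800, O2: 0.4350; NH3 is limiting.
n(NO) = (4/4) × 1.120 = 1.120 mol
mass = 1.120 × 30.01 = 33.61 g

33.6 g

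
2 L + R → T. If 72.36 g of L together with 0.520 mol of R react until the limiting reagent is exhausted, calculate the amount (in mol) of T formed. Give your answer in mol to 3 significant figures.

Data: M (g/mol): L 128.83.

n(L) = 72.36 / 128.83 = 0.5617 mol
n(R) = 0.5200 mol
n/ν for L = 0.5617/2 = 0.2809
n/ν for R = 0.5200/1 = 0.5200
Smallest n/ν is L → limiting reagent.
n(T) = (1/2) × 0.5617 = 0.2809 mol

0.281 mol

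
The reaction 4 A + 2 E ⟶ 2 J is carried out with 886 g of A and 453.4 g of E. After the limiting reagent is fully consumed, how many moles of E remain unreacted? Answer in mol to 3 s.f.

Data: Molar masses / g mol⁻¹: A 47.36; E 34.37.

n(A) = 886.0 / 47.36 = 18.71 mol
n(E) = 453.4 / 34.37 = 13.19 mol
n/ν for A = 18.71/4 = 4.678
n/ν for E = 13.19/2 = 6.595
Smallest n/ν is A → limiting reagent.
E consumed = (2/4) × 18.71 = 9.355 mol
E remaining = 13.19 − 9.355 = 3.835 mol

3.84 mol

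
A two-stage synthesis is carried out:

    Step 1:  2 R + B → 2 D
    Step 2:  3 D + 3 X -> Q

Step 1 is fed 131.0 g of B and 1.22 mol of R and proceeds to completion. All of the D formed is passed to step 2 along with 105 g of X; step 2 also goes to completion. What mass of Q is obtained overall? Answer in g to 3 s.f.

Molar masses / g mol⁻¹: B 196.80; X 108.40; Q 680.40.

Step 1:
n(B) = 131.0 / 196.80 = 0.6657 mol
n(R) = 1.220 mol
n/ν for B = 0.6657/1 = 0.6657
n/ν for R = 1.220/2 = 0.6100
Smallest n/ν is R → limiting reagent.
n(D) produced = (2/2) × 1.220 = 1.220 mol
Step 2:
n(D) available = 1.220 mol
n(X) = 105.0 / 108.40 = 0.9686 mol
n/ν for D = 1.220/3 = 0.4067
n/ν for X = 0.9686/3 = 0.3229
Smallest n/ν is X → limiting reagent.
n(Q) = (1/3) × 0.9686 = 0.3229 mol
mass = 0.3229 × 680.40 = 219.7 g

220 g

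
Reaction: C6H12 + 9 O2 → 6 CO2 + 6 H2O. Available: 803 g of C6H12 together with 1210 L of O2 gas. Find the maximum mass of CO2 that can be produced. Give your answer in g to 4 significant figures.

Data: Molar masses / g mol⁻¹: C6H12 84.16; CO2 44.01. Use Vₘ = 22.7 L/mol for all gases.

n(C6H12) = 803.0 / 84.16 = 9.541 mol
n(O2) = 1210 / 22.7 = 53.30 mol
n/ν → C6H12: 9.541, O2: 5.922; O2 is limiting.
n(CO2) = (6/9) × 53.30 = 35.53 mol
mass = 35.53 × 44.01 = 1564 g

1564 g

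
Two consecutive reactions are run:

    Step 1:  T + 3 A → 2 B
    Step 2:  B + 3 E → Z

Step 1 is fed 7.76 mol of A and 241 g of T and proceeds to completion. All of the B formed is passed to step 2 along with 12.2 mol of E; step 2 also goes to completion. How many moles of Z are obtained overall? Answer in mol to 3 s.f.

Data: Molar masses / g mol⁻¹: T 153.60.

Step 1:
n(A) = 7.760 mol
n(T) = 241.0 / 153.60 = 1.569 mol
n/ν for A = 7.760/3 = 2.587
n/ν for T = 1.569/1 = 1.569
Smallest n/ν is T → limiting reagent.
n(B) produced = (2/1) × 1.569 = 3.138 mol
Step 2:
n(B) available = 3.138 mol
n(E) = 12.20 mol
n/ν for B = 3.138/1 = 3.138
n/ν for E = 12.20/3 = 4.067
Smallest n/ν is B → limiting reagent.
n(Z) = (1/1) × 3.138 = 3.138 mol

3.14 mol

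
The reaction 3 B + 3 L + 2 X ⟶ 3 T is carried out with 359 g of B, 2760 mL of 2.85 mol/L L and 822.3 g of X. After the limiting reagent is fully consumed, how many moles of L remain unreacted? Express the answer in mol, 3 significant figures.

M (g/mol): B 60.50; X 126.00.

n(B) = 359.0 / 60.50 = 5.934 mol
n(L) = 2.85 × 2760/1000 = 7.866 mol
n(X) = 822.3 / 126.00 = 6.526 mol
n/ν → B: 1.978, L: 2.622, X: 3.263; B is limiting.
L consumed = (3/3) × 5.934 = 5.934 mol
L remaining = 7.866 − 5.934 = 1.932 mol

1.93 mol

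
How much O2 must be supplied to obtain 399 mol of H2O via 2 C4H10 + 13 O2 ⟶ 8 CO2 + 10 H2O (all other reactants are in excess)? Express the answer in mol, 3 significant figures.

519 mol

n(H2O) = 399.0 mol
n(O2) = (13/10) × 399.0 = 518.7 mol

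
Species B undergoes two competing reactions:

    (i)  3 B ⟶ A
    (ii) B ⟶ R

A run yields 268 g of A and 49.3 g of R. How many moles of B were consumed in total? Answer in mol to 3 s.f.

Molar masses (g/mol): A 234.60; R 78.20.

n(A) = 268 / 234.60 = 1.142 mol
n(R) = 49.3 / 78.20 = 0.6304 mol
n(B) via (i) = (3/1)×1.142 = 3.426 mol
n(B) via (ii) = (1/1)×0.6304 = 0.6304 mol
total n(B) = 3.426 + 0.6304 = 4.056 mol

4.06 mol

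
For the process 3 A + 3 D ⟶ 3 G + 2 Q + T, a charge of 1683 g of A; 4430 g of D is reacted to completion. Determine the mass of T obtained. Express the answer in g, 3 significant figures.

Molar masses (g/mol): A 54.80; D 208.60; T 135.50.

959 g

n(A) = 1683 / 54.80 = 30.71 mol
n(D) = 4430 / 208.60 = 21.24 mol
n/ν → A: 10.24, D: 7.080; D is limiting.
n(T) = (1/3) × 21.24 = 7.080 mol
mass = 7.080 × 135.50 = 959.3 g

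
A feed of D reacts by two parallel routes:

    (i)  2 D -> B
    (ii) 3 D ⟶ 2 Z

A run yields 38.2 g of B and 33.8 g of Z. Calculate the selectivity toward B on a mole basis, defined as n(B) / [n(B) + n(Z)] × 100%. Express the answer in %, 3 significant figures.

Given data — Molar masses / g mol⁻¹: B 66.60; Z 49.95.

n(B) = 38.2 / 66.60 = 0.5736 mol
n(Z) = 33.8 / 49.95 = 0.6767 mol
selectivity = 0.5736/(0.5736+0.6767) × 100 = 45.88 %

45.9 %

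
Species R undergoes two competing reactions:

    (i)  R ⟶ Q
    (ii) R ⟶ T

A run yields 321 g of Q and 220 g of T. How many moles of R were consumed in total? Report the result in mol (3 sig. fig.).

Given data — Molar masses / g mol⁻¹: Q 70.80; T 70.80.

n(Q) = 321 / 70.80 = 4.534 mol
n(T) = 220 / 70.80 = 3.107 mol
n(R) via (i) = (1/1)×4.534 = 4.534 mol
n(R) via (ii) = (1/1)×3.107 = 3.107 mol
total n(R) = 4.534 + 3.107 = 7.641 mol

7.64 mol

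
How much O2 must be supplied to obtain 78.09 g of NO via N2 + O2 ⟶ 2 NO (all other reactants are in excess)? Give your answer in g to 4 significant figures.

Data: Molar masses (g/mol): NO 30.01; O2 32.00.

41.63 g

n(NO) = 78.09 / 30.01 = 2.602 mol
n(O2) = (1/2) × 2.602 = 1.301 mol
mass = 1.301 × 32.00 = 41.63 g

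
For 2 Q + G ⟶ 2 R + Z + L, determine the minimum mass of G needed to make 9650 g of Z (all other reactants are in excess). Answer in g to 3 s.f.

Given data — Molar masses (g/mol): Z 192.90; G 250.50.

n(Z) = 9650 / 192.90 = 50.03 mol
n(G) = (1/1) × 50.03 = 50.03 mol
mass = 50.03 × 250.50 = 12530 g

12500 g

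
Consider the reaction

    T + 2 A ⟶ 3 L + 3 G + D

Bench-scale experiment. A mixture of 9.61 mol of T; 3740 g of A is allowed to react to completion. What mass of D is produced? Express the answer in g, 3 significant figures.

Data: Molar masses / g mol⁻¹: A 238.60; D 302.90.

2370 g

n(T) = 9.610 mol
n(A) = 3740 / 238.60 = 15.67 mol
n/ν for T = 9.610/1 = 9.610
n/ν for A = 15.67/2 = 7.835
Smallest n/ν is A → limiting reagent.
n(D) = (1/2) × 15.67 = 7.835 mol
mass = 7.835 × 302.90 = 2373 g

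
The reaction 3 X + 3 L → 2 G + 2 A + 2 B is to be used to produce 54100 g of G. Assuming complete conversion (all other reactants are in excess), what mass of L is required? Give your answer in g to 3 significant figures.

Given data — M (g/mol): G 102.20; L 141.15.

112000 g

n(G) = 54100 / 102.20 = 529.4 mol
n(L) = (3/2) × 529.4 = 794.1 mol
mass = 794.1 × 141.15 = 112100 g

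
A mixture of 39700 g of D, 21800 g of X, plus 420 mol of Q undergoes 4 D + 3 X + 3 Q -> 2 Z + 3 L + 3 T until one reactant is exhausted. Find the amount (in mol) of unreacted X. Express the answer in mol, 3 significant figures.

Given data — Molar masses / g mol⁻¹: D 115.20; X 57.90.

118 mol

n(D) = 39700 / 115.20 = 344.6 mol
n(X) = 21800 / 57.90 = 376.5 mol
n(Q) = 420.0 mol
n/ν for D = 344.6/4 = 86.15
n/ν for X = 376.5/3 = 125.5
n/ν for Q = 420.0/3 = 140.0
Smallest n/ν is D → limiting reagent.
X consumed = (3/4) × 344.6 = 258.5 mol
X remaining = 376.5 − 258.5 = 118.0 mol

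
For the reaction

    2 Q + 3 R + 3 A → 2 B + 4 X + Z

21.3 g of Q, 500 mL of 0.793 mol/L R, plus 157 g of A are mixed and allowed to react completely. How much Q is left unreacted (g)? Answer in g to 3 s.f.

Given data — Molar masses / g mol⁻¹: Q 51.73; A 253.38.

7.63 g

n(Q) = 21.30 / 51.73 = 0.4118 mol
n(R) = 0.793 × 500.0/1000 = 0.3965 mol
n(A) = 157.0 / 253.38 = 0.6196 mol
n/ν for Q = 0.4118/2 = 0.2059
n/ν for R = 0.3965/3 = 0.1322
n/ν for A = 0.6196/3 = 0.2065
Smallest n/ν is R → limiting reagent.
Q consumed = (2/3) × 0.3965 = 0.2643 mol
Q remaining = 0.4118 − 0.2643 = 0.1475 mol
mass = 0.1475 × 51.73 = 7.630 g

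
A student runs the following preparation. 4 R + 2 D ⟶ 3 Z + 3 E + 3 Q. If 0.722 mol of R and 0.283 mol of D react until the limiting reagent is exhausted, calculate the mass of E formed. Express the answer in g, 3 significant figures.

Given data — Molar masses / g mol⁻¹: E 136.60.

n(R) = 0.7220 mol
n(D) = 0.2830 mol
n/ν for R = 0.7220/4 = 0.1805
n/ν for D = 0.2830/2 = 0.1415
Smallest n/ν is D → limiting reagent.
n(E) = (3/2) × 0.2830 = 0.4245 mol
mass = 0.4245 × 136.60 = 57.99 g

58.0 g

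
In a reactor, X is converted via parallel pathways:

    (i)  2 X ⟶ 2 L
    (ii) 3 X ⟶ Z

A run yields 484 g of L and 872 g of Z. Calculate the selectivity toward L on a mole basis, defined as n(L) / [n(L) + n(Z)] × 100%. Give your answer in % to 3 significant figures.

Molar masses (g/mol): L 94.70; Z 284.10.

n(L) = 484 / 94.70 = 5.111 mol
n(Z) = 872 / 284.10 = 3.069 mol
selectivity = 5.111/(5.111+3.069) × 100 = 62.48 %

62.5 %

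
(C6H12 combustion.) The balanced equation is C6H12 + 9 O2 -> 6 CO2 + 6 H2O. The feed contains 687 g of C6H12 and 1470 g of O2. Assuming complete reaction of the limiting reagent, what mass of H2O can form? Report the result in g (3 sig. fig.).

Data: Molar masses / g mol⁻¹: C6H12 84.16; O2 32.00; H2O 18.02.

552 g

n(C6H12) = 687.0 / 84.16 = 8.163 mol
n(O2) = 1470 / 32.00 = 45.94 mol
n/ν for C6H12 = 8.163/1 = 8.163
n/ν for O2 = 45.94/9 = 5.104
Smallest n/ν is O2 → limiting reagent.
n(H2O) = (6/9) × 45.94 = 30.63 mol
mass = 30.63 × 18.02 = 552.0 g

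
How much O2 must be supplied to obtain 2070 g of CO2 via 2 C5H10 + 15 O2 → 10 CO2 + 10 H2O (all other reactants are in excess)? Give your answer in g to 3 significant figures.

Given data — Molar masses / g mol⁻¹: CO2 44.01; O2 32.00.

n(CO2) = 2070 / 44.01 = 47.03 mol
n(O2) = (15/10) × 47.03 = 70.55 mol
mass = 70.55 × 32.00 = 2258 g

2260 g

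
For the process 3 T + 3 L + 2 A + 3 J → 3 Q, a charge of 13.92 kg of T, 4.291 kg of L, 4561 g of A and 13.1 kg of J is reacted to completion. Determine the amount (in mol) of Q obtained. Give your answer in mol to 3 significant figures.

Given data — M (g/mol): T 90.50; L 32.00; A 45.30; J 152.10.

n(T) = 13.92×1000 / 90.50 = 153.8 mol
n(L) = 4.291×1000 / 32.00 = 134.1 mol
n(A) = 4561 / 45.30 = 100.7 mol
n(J) = 13.10×1000 / 152.10 = 86.13 mol
n/ν for T = 153.8/3 = 51.27
n/ν for L = 134.1/3 = 44.70
n/ν for A = 100.7/2 = 50.35
n/ν for J = 86.13/3 = 28.71
Smallest n/ν is J → limiting reagent.
n(Q) = (3/3) × 86.13 = 86.13 mol

86.1 mol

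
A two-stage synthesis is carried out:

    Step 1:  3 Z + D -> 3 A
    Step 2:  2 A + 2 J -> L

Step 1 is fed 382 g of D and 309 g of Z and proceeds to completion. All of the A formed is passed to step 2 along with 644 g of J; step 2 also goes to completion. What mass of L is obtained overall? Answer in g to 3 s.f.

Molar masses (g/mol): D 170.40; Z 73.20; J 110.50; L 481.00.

Step 1:
n(D) = 382.0 / 170.40 = 2.242 mol
n(Z) = 309.0 / 73.20 = 4.221 mol
n/ν → D: 2.242, Z: 1.407; Z is limiting.
n(A) produced = (3/3) × 4.221 = 4.221 mol
Step 2:
n(A) available = 4.221 mol
n(J) = 644.0 / 110.50 = 5.828 mol
n/ν → A: 2.111, J: 2.914; A is limiting.
n(L) = (1/2) × 4.221 = 2.111 mol
mass = 2.111 × 481.00 = 1015 g

1020 g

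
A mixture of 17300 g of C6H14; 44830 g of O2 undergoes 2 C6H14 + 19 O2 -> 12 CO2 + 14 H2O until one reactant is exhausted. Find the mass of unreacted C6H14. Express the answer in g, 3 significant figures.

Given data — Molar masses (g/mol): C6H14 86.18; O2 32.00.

4590 g

n(C6H14) = 17300 / 86.18 = 200.7 mol
n(O2) = 44830 / 32.00 = 1401 mol
n/ν for C6H14 = 200.7/2 = 100.4
n/ν for O2 = 1401/19 = 73.74
Smallest n/ν is O2 → limiting reagent.
C6H14 consumed = (2/19) × 1401 = 147.5 mol
C6H14 remaining = 200.7 − 147.5 = 53.20 mol
mass = 53.20 × 86.18 = 4585 g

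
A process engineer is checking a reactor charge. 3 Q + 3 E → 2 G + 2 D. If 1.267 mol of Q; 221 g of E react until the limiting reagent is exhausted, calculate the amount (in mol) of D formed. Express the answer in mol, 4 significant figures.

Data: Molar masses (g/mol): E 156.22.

n(Q) = 1.267 mol
n(E) = 221.0 / 156.22 = 1.415 mol
n/ν for Q = 1.267/3 = 0.4223
n/ν for E = 1.415/3 = 0.4717
Smallest n/ν is Q → limiting reagent.
n(D) = (2/3) × 1.267 = 0.8447 mol

0.8447 mol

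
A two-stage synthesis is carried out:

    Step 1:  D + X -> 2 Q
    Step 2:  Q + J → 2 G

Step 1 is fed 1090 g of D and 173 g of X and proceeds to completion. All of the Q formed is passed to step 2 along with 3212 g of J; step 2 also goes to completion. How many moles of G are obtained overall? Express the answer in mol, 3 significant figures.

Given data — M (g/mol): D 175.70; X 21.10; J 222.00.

Step 1:
n(D) = 1090 / 175.70 = 6.204 mol
n(X) = 173.0 / 21.10 = 8.199 mol
n/ν for D = 6.204/1 = 6.204
n/ν for X = 8.199/1 = 8.199
Smallest n/ν is D → limiting reagent.
n(Q) produced = (2/1) × 6.204 = 12.41 mol
Step 2:
n(Q) available = 12.41 mol
n(J) = 3212 / 222.00 = 14.47 mol
n/ν for Q = 12.41/1 = 12.41
n/ν for J = 14.47/1 = 14.47
Smallest n/ν is Q → limiting reagent.
n(G) = (2/1) × 12.41 = 24.82 mol

24.8 mol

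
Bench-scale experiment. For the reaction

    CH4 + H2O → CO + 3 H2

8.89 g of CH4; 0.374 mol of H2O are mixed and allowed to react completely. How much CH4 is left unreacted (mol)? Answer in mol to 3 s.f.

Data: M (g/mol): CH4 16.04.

0.180 mol

n(CH4) = 8.890 / 16.04 = 0.5542 mol
n(H2O) = 0.3740 mol
n/ν for CH4 = 0.5542/1 = 0.5542
n/ν for H2O = 0.3740/1 = 0.3740
Smallest n/ν is H2O → limiting reagent.
CH4 consumed = (1/1) × 0.3740 = 0.3740 mol
CH4 remaining = 0.5542 − 0.3740 = 0.1802 mol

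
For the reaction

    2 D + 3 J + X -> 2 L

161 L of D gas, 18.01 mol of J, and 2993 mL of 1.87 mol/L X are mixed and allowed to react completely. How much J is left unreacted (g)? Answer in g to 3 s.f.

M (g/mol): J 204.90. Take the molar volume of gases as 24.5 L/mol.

1670 g

n(D) = 161.0 / 24.5 = 6.571 mol
n(J) = 18.01 mol
n(X) = 1.87 × 2993/1000 = 5.597 mol
n/ν → D: 3.286, J: 6.003, X: 5.597; D is limiting.
J consumed = (3/2) × 6.571 = 9.857 mol
J remaining = 18.01 − 9.857 = 8.153 mol
mass = 8.153 × 204.90 = 1671 g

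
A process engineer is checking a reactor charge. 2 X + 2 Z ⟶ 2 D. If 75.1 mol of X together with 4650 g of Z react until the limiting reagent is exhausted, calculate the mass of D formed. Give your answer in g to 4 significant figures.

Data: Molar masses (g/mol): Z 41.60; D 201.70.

15150 g

n(X) = 75.10 mol
n(Z) = 4650 / 41.60 = 111.8 mol
n/ν → X: 37.55, Z: 55.90; X is limiting.
n(D) = (2/2) × 75.10 = 75.10 mol
mass = 75.10 × 201.70 = 15150 g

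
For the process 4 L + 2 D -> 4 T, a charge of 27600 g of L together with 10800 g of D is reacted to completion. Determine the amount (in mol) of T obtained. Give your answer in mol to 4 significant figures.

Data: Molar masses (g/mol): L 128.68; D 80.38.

n(L) = 27600 / 128.68 = 214.5 mol
n(D) = 10800 / 80.38 = 134.4 mol
n/ν for L = 214.5/4 = 53.63
n/ν for D = 134.4/2 = 67.20
Smallest n/ν is L → limiting reagent.
n(T) = (4/4) × 214.5 = 214.5 mol

214.5 mol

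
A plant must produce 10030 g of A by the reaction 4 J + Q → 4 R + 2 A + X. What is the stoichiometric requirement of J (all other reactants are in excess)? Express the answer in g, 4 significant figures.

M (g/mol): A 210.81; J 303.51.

n(A) = 10030 / 210.81 = 47.58 mol
n(J) = (4/2) × 47.58 = 95.16 mol
mass = 95.16 × 303.51 = 28880 g

28880 g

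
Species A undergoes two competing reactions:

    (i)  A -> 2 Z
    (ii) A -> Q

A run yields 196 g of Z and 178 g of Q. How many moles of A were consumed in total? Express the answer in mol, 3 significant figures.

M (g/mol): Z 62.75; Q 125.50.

2.98 mol

n(Z) = 196 / 62.75 = 3.124 mol
n(Q) = 178 / 125.50 = 1.418 mol
n(A) via (i) = (1/2)×3.124 = 1.562 mol
n(A) via (ii) = (1/1)×1.418 = 1.418 mol
total n(A) = 1.562 + 1.418 = 2.980 mol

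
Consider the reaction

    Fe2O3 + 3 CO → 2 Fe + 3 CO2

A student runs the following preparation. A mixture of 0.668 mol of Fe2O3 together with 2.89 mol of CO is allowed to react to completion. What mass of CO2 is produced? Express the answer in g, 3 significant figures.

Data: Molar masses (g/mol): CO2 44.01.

88.2 g

n(Fe2O3) = 0.6680 mol
n(CO) = 2.890 mol
n/ν → Fe2O3: 0.6680, CO: 0.9633; Fe2O3 is limiting.
n(CO2) = (3/1) × 0.6680 = 2.004 mol
mass = 2.004 × 44.01 = 88.20 g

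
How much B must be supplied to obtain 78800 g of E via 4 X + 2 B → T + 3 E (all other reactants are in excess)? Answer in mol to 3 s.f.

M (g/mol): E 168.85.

n(E) = 78800 / 168.85 = 466.7 mol
n(B) = (2/3) × 466.7 = 311.1 mol

311 mol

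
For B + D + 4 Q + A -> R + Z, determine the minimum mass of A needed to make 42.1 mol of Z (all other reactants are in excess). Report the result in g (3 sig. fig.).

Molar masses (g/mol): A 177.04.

n(Z) = 42.10 mol
n(A) = (1/1) × 42.10 = 42.10 mol
mass = 42.10 × 177.04 = 7453 g

7450 g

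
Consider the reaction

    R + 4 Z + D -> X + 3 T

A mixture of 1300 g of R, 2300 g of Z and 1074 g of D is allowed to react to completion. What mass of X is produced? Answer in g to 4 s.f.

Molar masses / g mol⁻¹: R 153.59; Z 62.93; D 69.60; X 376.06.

3183 g

n(R) = 1300 / 153.59 = 8.464 mol
n(Z) = 2300 / 62.93 = 36.55 mol
n(D) = 1074 / 69.60 = 15.43 mol
n/ν → R: 8.464, Z: 9.138, D: 15.43; R is limiting.
n(X) = (1/1) × 8.464 = 8.464 mol
mass = 8.464 × 376.06 = 3183 g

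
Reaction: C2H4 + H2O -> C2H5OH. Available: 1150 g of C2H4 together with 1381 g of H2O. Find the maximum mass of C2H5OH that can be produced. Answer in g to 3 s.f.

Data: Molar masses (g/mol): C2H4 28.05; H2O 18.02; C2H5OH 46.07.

n(C2H4) = 1150 / 28.05 = 41.00 mol
n(H2O) = 1381 / 18.02 = 76.64 mol
n/ν for C2H4 = 41.00/1 = 41.00
n/ν for H2O = 76.64/1 = 76.64
Smallest n/ν is C2H4 → limiting reagent.
n(C2H5OH) = (1/1) × 41.00 = 41.00 mol
mass = 41.00 × 46.07 = 1889 g

1890 g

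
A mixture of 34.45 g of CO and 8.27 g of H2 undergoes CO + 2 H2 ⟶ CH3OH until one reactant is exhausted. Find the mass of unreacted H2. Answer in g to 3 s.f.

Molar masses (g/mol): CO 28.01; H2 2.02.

3.30 g

n(CO) = 34.45 / 28.01 = 1.230 mol
n(H2) = 8.270 / 2.02 = 4.094 mol
n/ν for CO = 1.230/1 = 1.230
n/ν for H2 = 4.094/2 = 2.047
Smallest n/ν is CO → limiting reagent.
H2 consumed = (2/1) × 1.230 = 2.460 mol
H2 remaining = 4.094 − 2.460 = 1.634 mol
mass = 1.634 × 2.02 = 3.301 g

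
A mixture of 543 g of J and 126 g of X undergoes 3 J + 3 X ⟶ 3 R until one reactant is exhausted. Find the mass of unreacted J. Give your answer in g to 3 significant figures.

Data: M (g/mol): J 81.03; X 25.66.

145 g

n(J) = 543.0 / 81.03 = 6.701 mol
n(X) = 126.0 / 25.66 = 4.910 mol
n/ν for J = 6.701/3 = 2.234
n/ν for X = 4.910/3 = 1.637
Smallest n/ν is X → limiting reagent.
J consumed = (3/3) × 4.910 = 4.910 mol
J remaining = 6.701 − 4.910 = 1.791 mol
mass = 1.791 × 81.03 = 145.1 g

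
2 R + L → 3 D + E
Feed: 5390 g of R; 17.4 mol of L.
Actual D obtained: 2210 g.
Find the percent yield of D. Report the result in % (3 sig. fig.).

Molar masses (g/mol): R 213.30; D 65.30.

n(R) = 5390 / 213.30 = 25.27 mol
n(L) = 17.40 mol
n/ν for R = 25.27/2 = 12.64
n/ν for L = 17.40/1 = 17.40
Smallest n/ν is R → limiting reagent.
theoretical n(D) = (3/2) × 25.27 = 37.91 mol → 2476 g
% yield = 2210 / 2476 × 100 = 89.26 %

89.3 %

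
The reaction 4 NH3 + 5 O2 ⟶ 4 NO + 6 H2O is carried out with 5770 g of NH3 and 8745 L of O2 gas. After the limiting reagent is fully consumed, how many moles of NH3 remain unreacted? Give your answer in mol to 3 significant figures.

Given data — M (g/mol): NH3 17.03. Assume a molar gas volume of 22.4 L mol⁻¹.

26.5 mol

n(NH3) = 5770 / 17.03 = 338.8 mol
n(O2) = 8745 / 22.4 = 390.4 mol
n/ν for NH3 = 338.8/4 = 84.70
n/ν for O2 = 390.4/5 = 78.08
Smallest n/ν is O2 → limiting reagent.
NH3 consumed = (4/5) × 390.4 = 312.3 mol
NH3 remaining = 338.8 − 312.3 = 26.50 mol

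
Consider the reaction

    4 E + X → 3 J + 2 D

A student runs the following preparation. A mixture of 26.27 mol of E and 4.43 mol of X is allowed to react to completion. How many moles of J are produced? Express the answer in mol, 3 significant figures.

n(E) = 26.27 mol
n(X) = 4.430 mol
n/ν for E = 26.27/4 = 6.568
n/ν for X = 4.430/1 = 4.430
Smallest n/ν is X → limiting reagent.
n(J) = (3/1) × 4.430 = 13.29 mol

13.3 mol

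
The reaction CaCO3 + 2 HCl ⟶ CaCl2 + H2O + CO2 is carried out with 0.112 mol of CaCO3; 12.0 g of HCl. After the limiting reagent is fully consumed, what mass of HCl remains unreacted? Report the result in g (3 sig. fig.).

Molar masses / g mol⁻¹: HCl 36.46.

n(CaCO3) = 0.1120 mol
n(HCl) = 12.00 / 36.46 = 0.3291 mol
n/ν for CaCO3 = 0.1120/1 = 0.1120
n/ν for HCl = 0.3291/2 = 0.1646
Smallest n/ν is CaCO3 → limiting reagent.
HCl consumed = (2/1) × 0.1120 = 0.2240 mol
HCl remaining = 0.3291 − 0.2240 = 0.1051 mol
mass = 0.1051 × 36.46 = 3.832 g

3.83 g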